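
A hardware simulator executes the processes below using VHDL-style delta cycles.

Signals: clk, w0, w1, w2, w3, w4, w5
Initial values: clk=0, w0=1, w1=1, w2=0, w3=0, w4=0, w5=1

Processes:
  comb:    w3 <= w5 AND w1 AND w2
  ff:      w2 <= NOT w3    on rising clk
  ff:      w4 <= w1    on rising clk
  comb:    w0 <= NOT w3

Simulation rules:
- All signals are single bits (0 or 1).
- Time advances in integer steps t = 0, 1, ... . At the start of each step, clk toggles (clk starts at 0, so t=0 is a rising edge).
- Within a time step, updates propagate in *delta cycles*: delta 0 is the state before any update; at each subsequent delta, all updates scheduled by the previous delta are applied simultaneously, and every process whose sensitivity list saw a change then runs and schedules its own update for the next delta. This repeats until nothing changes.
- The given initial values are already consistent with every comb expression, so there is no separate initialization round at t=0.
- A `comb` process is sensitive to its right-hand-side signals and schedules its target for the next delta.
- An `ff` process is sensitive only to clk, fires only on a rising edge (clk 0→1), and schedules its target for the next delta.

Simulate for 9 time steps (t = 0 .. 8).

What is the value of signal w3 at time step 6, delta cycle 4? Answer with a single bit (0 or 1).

0

t=0 Δ0: w4=0 w1=1 w0=1 clk=0 w3=0 w2=0 w5=1
  Δ1: clk:0→1
  Δ2: w4:0→1, w2:0→1
  Δ3: w3:0→1
  Δ4: w0:1→0
  (4Δ to stable)
t=1 Δ0: w4=1 w1=1 w0=0 clk=1 w3=1 w2=1 w5=1
  Δ1: clk:1→0
  (1Δ to stable)
t=2 Δ0: w4=1 w1=1 w0=0 clk=0 w3=1 w2=1 w5=1
  Δ1: clk:0→1
  Δ2: w2:1→0
  Δ3: w3:1→0
  Δ4: w0:0→1
  (4Δ to stable)
t=3 Δ0: w4=1 w1=1 w0=1 clk=1 w3=0 w2=0 w5=1
  Δ1: clk:1→0
  (1Δ to stable)
t=4 Δ0: w4=1 w1=1 w0=1 clk=0 w3=0 w2=0 w5=1
  Δ1: clk:0→1
  Δ2: w2:0→1
  Δ3: w3:0→1
  Δ4: w0:1→0
  (4Δ to stable)
t=5 Δ0: w4=1 w1=1 w0=0 clk=1 w3=1 w2=1 w5=1
  Δ1: clk:1→0
  (1Δ to stable)
t=6 Δ0: w4=1 w1=1 w0=0 clk=0 w3=1 w2=1 w5=1
  Δ1: clk:0→1
  Δ2: w2:1→0
  Δ3: w3:1→0
  Δ4: w0:0→1
  (4Δ to stable)
t=7 Δ0: w4=1 w1=1 w0=1 clk=1 w3=0 w2=0 w5=1
  Δ1: clk:1→0
  (1Δ to stable)
t=8 Δ0: w4=1 w1=1 w0=1 clk=0 w3=0 w2=0 w5=1
  Δ1: clk:0→1
  Δ2: w2:0→1
  Δ3: w3:0→1
  Δ4: w0:1→0
  (4Δ to stable)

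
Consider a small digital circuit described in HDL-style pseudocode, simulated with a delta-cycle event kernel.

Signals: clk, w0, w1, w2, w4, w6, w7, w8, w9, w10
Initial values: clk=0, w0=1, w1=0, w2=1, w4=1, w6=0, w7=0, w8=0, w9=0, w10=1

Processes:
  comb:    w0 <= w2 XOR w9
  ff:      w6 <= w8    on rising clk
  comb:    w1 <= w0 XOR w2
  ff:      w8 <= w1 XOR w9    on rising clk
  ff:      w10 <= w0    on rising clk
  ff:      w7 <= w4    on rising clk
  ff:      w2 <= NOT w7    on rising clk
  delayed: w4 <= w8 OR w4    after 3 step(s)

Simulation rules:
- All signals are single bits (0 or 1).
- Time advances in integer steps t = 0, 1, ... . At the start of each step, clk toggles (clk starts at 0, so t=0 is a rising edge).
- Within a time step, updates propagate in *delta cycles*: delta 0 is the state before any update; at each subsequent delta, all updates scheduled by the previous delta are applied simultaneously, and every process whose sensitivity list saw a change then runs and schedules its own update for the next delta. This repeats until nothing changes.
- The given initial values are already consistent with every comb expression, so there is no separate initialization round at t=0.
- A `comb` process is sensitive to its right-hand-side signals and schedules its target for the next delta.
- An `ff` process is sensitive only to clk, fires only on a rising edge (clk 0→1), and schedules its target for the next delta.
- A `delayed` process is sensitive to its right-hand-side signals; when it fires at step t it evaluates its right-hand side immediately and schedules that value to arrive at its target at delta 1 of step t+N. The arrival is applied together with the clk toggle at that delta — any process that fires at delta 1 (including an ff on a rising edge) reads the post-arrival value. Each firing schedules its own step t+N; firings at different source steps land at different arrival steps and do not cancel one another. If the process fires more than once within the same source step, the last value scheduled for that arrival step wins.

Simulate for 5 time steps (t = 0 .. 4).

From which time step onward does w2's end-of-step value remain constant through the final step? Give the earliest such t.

[bits: clk,w1,w9,w8,w7,w10,w6,w4,w0,w2]
t=0: Δ0=0000010111 Δ1=1000010111 Δ2=1000110111 | 2Δ
t=1: Δ0=1000110111 Δ1=0000110111 | 1Δ
t=2: Δ0=0000110111 Δ1=1000110111 Δ2=1000110110 Δ3=1100110100 Δ4=1000110100 | 4Δ
t=3: Δ0=1000110100 Δ1=0000110100 | 1Δ
t=4: Δ0=0000110100 Δ1=1000110100 Δ2=1000100100 | 2Δ

2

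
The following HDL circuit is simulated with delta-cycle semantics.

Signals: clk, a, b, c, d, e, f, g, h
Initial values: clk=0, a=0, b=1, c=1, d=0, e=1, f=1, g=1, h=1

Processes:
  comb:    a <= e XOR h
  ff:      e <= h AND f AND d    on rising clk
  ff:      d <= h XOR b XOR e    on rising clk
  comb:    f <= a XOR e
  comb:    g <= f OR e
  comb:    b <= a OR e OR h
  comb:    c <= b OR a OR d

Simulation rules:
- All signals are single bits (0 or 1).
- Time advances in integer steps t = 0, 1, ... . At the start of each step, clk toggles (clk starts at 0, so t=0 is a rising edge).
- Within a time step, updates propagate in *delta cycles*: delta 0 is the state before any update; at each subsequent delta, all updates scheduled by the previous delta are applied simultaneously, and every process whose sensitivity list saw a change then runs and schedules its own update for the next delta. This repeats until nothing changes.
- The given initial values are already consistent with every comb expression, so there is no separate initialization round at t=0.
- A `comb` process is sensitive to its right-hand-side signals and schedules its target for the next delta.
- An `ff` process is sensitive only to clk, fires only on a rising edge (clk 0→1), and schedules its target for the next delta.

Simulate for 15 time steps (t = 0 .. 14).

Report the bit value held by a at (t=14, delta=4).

t=0 Δ0: g=1 e=1 h=1 a=0 b=1 c=1 f=1 clk=0 d=0
  Δ1: clk:0→1
  Δ2: e:1→0, d:0→1
  Δ3: a:0→1, f:1→0
  Δ4: g:1→0, f:0→1
  Δ5: g:0→1
  (5Δ to stable)
t=1 Δ0: g=1 e=0 h=1 a=1 b=1 c=1 f=1 clk=1 d=1
  Δ1: clk:1→0
  (1Δ to stable)
t=2 Δ0: g=1 e=0 h=1 a=1 b=1 c=1 f=1 clk=0 d=1
  Δ1: clk:0→1
  Δ2: e:0→1, d:1→0
  Δ3: a:1→0, f:1→0
  Δ4: f:0→1
  (4Δ to stable)
t=3 Δ0: g=1 e=1 h=1 a=0 b=1 c=1 f=1 clk=1 d=0
  Δ1: clk:1→0
  (1Δ to stable)
t=4 Δ0: g=1 e=1 h=1 a=0 b=1 c=1 f=1 clk=0 d=0
  Δ1: clk:0→1
  Δ2: e:1→0, d:0→1
  Δ3: a:0→1, f:1→0
  Δ4: g:1→0, f:0→1
  Δ5: g:0→1
  (5Δ to stable)
t=5 Δ0: g=1 e=0 h=1 a=1 b=1 c=1 f=1 clk=1 d=1
  Δ1: clk:1→0
  (1Δ to stable)
t=6 Δ0: g=1 e=0 h=1 a=1 b=1 c=1 f=1 clk=0 d=1
  Δ1: clk:0→1
  Δ2: e:0→1, d:1→0
  Δ3: a:1→0, f:1→0
  Δ4: f:0→1
  (4Δ to stable)
t=7 Δ0: g=1 e=1 h=1 a=0 b=1 c=1 f=1 clk=1 d=0
  Δ1: clk:1→0
  (1Δ to stable)
t=8 Δ0: g=1 e=1 h=1 a=0 b=1 c=1 f=1 clk=0 d=0
  Δ1: clk:0→1
  Δ2: e:1→0, d:0→1
  Δ3: a:0→1, f:1→0
  Δ4: g:1→0, f:0→1
  Δ5: g:0→1
  (5Δ to stable)
t=9 Δ0: g=1 e=0 h=1 a=1 b=1 c=1 f=1 clk=1 d=1
  Δ1: clk:1→0
  (1Δ to stable)
t=10 Δ0: g=1 e=0 h=1 a=1 b=1 c=1 f=1 clk=0 d=1
  Δ1: clk:0→1
  Δ2: e:0→1, d:1→0
  Δ3: a:1→0, f:1→0
  Δ4: f:0→1
  (4Δ to stable)
t=11 Δ0: g=1 e=1 h=1 a=0 b=1 c=1 f=1 clk=1 d=0
  Δ1: clk:1→0
  (1Δ to stable)
t=12 Δ0: g=1 e=1 h=1 a=0 b=1 c=1 f=1 clk=0 d=0
  Δ1: clk:0→1
  Δ2: e:1→0, d:0→1
  Δ3: a:0→1, f:1→0
  Δ4: g:1→0, f:0→1
  Δ5: g:0→1
  (5Δ to stable)
t=13 Δ0: g=1 e=0 h=1 a=1 b=1 c=1 f=1 clk=1 d=1
  Δ1: clk:1→0
  (1Δ to stable)
t=14 Δ0: g=1 e=0 h=1 a=1 b=1 c=1 f=1 clk=0 d=1
  Δ1: clk:0→1
  Δ2: e:0→1, d:1→0
  Δ3: a:1→0, f:1→0
  Δ4: f:0→1
  (4Δ to stable)

0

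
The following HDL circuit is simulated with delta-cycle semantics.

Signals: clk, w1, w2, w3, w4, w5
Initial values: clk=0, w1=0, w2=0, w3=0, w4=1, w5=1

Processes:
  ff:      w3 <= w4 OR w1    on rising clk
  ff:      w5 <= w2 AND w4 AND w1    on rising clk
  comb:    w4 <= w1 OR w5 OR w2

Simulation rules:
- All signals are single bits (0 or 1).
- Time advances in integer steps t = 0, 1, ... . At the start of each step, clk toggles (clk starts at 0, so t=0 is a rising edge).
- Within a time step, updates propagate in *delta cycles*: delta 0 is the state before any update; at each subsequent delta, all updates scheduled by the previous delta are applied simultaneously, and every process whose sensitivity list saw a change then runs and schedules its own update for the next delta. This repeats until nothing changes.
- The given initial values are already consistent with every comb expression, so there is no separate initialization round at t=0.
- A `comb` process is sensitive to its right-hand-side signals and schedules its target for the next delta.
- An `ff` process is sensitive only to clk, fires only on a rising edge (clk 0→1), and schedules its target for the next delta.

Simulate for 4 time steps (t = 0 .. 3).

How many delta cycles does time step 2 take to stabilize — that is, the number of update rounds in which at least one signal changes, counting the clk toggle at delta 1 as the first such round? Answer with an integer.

[bits: w2,w3,w5,w1,w4,clk]
t=0: Δ0=001010 Δ1=001011 Δ2=010011 Δ3=010001 | 3Δ
t=1: Δ0=010001 Δ1=010000 | 1Δ
t=2: Δ0=010000 Δ1=010001 Δ2=000001 | 2Δ
t=3: Δ0=000001 Δ1=000000 | 1Δ

2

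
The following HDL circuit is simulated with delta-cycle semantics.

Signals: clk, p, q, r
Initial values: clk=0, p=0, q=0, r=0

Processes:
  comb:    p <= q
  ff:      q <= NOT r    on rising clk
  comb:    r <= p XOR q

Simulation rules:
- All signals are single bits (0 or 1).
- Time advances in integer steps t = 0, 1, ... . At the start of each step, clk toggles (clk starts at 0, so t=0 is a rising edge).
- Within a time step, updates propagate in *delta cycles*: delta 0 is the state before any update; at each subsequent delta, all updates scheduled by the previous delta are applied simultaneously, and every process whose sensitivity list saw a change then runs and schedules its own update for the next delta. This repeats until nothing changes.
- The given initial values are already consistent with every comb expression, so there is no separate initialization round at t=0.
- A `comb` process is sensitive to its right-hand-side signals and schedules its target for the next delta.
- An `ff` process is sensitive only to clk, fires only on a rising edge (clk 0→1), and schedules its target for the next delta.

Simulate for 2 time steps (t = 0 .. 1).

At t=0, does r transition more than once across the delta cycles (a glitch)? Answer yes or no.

yes

t0.Δ0 clk=0 p=0 r=0 q=0
t0.Δ1 clk=1 p=0 r=0 q=0
t0.Δ2 clk=1 p=0 r=0 q=1
t0.Δ3 clk=1 p=1 r=1 q=1
t0.Δ4 clk=1 p=1 r=0 q=1
t1.Δ0 clk=1 p=1 r=0 q=1
t1.Δ1 clk=0 p=1 r=0 q=1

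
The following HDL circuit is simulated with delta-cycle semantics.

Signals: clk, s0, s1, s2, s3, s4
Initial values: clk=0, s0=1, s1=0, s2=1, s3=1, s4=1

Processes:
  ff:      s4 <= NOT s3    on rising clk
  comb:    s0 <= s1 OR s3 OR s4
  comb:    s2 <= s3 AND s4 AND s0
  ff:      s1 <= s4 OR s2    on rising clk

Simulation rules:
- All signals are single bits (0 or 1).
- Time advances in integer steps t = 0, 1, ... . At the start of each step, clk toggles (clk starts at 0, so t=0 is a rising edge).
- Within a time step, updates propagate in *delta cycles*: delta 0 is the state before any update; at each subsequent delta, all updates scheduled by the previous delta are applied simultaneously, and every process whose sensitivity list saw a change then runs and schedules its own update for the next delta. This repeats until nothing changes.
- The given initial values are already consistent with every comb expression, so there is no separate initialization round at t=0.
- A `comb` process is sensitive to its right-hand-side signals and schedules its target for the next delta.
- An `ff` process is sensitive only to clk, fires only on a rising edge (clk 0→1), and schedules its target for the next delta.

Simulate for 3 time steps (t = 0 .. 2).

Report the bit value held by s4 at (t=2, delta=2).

t0.Δ0 s0=1 s2=1 clk=0 s1=0 s3=1 s4=1
t0.Δ1 s0=1 s2=1 clk=1 s1=0 s3=1 s4=1
t0.Δ2 s0=1 s2=1 clk=1 s1=1 s3=1 s4=0
t0.Δ3 s0=1 s2=0 clk=1 s1=1 s3=1 s4=0
t1.Δ0 s0=1 s2=0 clk=1 s1=1 s3=1 s4=0
t1.Δ1 s0=1 s2=0 clk=0 s1=1 s3=1 s4=0
t2.Δ0 s0=1 s2=0 clk=0 s1=1 s3=1 s4=0
t2.Δ1 s0=1 s2=0 clk=1 s1=1 s3=1 s4=0
t2.Δ2 s0=1 s2=0 clk=1 s1=0 s3=1 s4=0

0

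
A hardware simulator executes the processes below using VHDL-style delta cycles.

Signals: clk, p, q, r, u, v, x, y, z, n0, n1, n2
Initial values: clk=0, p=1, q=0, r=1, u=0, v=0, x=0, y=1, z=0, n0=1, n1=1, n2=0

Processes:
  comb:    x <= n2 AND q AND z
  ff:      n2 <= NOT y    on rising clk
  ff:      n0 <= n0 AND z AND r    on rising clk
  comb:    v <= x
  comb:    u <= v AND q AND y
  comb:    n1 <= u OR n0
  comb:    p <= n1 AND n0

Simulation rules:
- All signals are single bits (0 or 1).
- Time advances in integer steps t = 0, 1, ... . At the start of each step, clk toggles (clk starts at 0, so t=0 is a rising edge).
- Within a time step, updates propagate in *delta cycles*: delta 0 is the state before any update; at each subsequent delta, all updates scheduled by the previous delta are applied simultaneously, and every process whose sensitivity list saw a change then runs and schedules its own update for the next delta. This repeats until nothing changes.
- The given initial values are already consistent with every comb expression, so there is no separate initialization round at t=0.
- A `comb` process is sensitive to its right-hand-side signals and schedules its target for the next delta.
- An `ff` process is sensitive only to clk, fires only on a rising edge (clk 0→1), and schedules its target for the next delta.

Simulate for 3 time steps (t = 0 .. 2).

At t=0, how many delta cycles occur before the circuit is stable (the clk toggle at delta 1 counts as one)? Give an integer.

t0.Δ0 clk=0 n0=1 p=1 n1=1 n2=0 z=0 v=0 u=0 x=0 q=0 r=1 y=1
t0.Δ1 clk=1 n0=1 p=1 n1=1 n2=0 z=0 v=0 u=0 x=0 q=0 r=1 y=1
t0.Δ2 clk=1 n0=0 p=1 n1=1 n2=0 z=0 v=0 u=0 x=0 q=0 r=1 y=1
t0.Δ3 clk=1 n0=0 p=0 n1=0 n2=0 z=0 v=0 u=0 x=0 q=0 r=1 y=1
t1.Δ0 clk=1 n0=0 p=0 n1=0 n2=0 z=0 v=0 u=0 x=0 q=0 r=1 y=1
t1.Δ1 clk=0 n0=0 p=0 n1=0 n2=0 z=0 v=0 u=0 x=0 q=0 r=1 y=1
t2.Δ0 clk=0 n0=0 p=0 n1=0 n2=0 z=0 v=0 u=0 x=0 q=0 r=1 y=1
t2.Δ1 clk=1 n0=0 p=0 n1=0 n2=0 z=0 v=0 u=0 x=0 q=0 r=1 y=1

3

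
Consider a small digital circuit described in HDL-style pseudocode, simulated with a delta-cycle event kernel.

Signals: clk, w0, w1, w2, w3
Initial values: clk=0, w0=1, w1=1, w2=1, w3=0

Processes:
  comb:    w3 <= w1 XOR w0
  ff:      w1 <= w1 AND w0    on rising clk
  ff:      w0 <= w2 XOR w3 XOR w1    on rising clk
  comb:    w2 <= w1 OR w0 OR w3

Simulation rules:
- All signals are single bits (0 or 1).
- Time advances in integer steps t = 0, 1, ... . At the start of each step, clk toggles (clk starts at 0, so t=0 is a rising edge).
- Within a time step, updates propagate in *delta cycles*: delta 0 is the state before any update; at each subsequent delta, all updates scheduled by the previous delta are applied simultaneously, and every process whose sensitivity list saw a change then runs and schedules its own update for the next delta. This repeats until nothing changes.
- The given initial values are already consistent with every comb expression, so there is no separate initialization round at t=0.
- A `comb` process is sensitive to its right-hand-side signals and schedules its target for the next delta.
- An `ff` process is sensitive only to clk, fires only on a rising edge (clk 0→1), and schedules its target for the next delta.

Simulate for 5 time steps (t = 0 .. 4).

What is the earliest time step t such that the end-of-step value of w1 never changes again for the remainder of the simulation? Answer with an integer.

t0.Δ0 w3=0 w2=1 clk=0 w0=1 w1=1
t0.Δ1 w3=0 w2=1 clk=1 w0=1 w1=1
t0.Δ2 w3=0 w2=1 clk=1 w0=0 w1=1
t0.Δ3 w3=1 w2=1 clk=1 w0=0 w1=1
t1.Δ0 w3=1 w2=1 clk=1 w0=0 w1=1
t1.Δ1 w3=1 w2=1 clk=0 w0=0 w1=1
t2.Δ0 w3=1 w2=1 clk=0 w0=0 w1=1
t2.Δ1 w3=1 w2=1 clk=1 w0=0 w1=1
t2.Δ2 w3=1 w2=1 clk=1 w0=1 w1=0
t3.Δ0 w3=1 w2=1 clk=1 w0=1 w1=0
t3.Δ1 w3=1 w2=1 clk=0 w0=1 w1=0
t4.Δ0 w3=1 w2=1 clk=0 w0=1 w1=0
t4.Δ1 w3=1 w2=1 clk=1 w0=1 w1=0
t4.Δ2 w3=1 w2=1 clk=1 w0=0 w1=0
t4.Δ3 w3=0 w2=1 clk=1 w0=0 w1=0
t4.Δ4 w3=0 w2=0 clk=1 w0=0 w1=0

2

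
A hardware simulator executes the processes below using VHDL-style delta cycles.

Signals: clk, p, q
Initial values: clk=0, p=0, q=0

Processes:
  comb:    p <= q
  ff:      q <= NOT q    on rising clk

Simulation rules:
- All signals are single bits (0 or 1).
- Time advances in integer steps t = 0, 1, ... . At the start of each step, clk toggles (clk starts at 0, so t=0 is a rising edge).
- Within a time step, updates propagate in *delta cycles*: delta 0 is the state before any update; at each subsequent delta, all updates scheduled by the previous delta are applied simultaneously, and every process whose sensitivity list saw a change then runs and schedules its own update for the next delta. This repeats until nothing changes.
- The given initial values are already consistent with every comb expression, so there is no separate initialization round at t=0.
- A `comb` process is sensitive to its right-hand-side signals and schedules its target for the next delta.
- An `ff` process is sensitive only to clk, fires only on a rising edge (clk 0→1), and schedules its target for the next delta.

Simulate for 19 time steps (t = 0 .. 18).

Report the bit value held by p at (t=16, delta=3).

t0.Δ0 q=0 clk=0 p=0
t0.Δ1 q=0 clk=1 p=0
t0.Δ2 q=1 clk=1 p=0
t0.Δ3 q=1 clk=1 p=1
t1.Δ0 q=1 clk=1 p=1
t1.Δ1 q=1 clk=0 p=1
t2.Δ0 q=1 clk=0 p=1
t2.Δ1 q=1 clk=1 p=1
t2.Δ2 q=0 clk=1 p=1
t2.Δ3 q=0 clk=1 p=0
t3.Δ0 q=0 clk=1 p=0
t3.Δ1 q=0 clk=0 p=0
t4.Δ0 q=0 clk=0 p=0
t4.Δ1 q=0 clk=1 p=0
t4.Δ2 q=1 clk=1 p=0
t4.Δ3 q=1 clk=1 p=1
t5.Δ0 q=1 clk=1 p=1
t5.Δ1 q=1 clk=0 p=1
t6.Δ0 q=1 clk=0 p=1
t6.Δ1 q=1 clk=1 p=1
t6.Δ2 q=0 clk=1 p=1
t6.Δ3 q=0 clk=1 p=0
t7.Δ0 q=0 clk=1 p=0
t7.Δ1 q=0 clk=0 p=0
t8.Δ0 q=0 clk=0 p=0
t8.Δ1 q=0 clk=1 p=0
t8.Δ2 q=1 clk=1 p=0
t8.Δ3 q=1 clk=1 p=1
t9.Δ0 q=1 clk=1 p=1
t9.Δ1 q=1 clk=0 p=1
t10.Δ0 q=1 clk=0 p=1
t10.Δ1 q=1 clk=1 p=1
t10.Δ2 q=0 clk=1 p=1
t10.Δ3 q=0 clk=1 p=0
t11.Δ0 q=0 clk=1 p=0
t11.Δ1 q=0 clk=0 p=0
t12.Δ0 q=0 clk=0 p=0
t12.Δ1 q=0 clk=1 p=0
t12.Δ2 q=1 clk=1 p=0
t12.Δ3 q=1 clk=1 p=1
t13.Δ0 q=1 clk=1 p=1
t13.Δ1 q=1 clk=0 p=1
t14.Δ0 q=1 clk=0 p=1
t14.Δ1 q=1 clk=1 p=1
t14.Δ2 q=0 clk=1 p=1
t14.Δ3 q=0 clk=1 p=0
t15.Δ0 q=0 clk=1 p=0
t15.Δ1 q=0 clk=0 p=0
t16.Δ0 q=0 clk=0 p=0
t16.Δ1 q=0 clk=1 p=0
t16.Δ2 q=1 clk=1 p=0
t16.Δ3 q=1 clk=1 p=1
t17.Δ0 q=1 clk=1 p=1
t17.Δ1 q=1 clk=0 p=1
t18.Δ0 q=1 clk=0 p=1
t18.Δ1 q=1 clk=1 p=1
t18.Δ2 q=0 clk=1 p=1
t18.Δ3 q=0 clk=1 p=0

1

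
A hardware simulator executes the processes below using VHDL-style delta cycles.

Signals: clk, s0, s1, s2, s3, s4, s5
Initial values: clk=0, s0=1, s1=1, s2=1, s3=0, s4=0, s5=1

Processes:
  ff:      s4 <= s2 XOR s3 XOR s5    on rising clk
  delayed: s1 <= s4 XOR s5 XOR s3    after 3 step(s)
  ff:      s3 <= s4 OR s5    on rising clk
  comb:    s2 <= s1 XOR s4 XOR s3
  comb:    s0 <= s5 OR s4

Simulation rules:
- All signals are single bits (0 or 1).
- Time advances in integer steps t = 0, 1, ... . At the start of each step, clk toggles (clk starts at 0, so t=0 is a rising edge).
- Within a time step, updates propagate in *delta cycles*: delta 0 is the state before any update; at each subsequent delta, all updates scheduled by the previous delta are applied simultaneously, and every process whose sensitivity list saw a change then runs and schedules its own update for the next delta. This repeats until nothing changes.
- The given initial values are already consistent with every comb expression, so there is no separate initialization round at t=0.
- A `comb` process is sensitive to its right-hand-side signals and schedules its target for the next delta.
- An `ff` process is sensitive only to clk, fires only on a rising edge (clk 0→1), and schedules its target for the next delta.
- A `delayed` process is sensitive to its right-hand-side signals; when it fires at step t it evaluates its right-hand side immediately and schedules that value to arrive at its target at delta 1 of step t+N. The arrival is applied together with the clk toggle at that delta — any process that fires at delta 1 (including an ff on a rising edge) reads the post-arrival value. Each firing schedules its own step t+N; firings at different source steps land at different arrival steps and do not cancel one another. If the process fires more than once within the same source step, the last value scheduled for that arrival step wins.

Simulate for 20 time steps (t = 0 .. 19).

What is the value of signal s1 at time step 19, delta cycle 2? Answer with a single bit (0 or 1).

[bits: s0,clk,s3,s4,s2,s5,s1]
t=0: Δ0=1000111 Δ1=1100111 Δ2=1110111 Δ3=1110011 | 3Δ
t=1: Δ0=1110011 Δ1=1010011 | 1Δ
t=2: Δ0=1010011 Δ1=1110011 | 1Δ
t=3: Δ0=1110011 Δ1=1010010 Δ2=1010110 | 2Δ
t=4: Δ0=1010110 Δ1=1110110 Δ2=1111110 Δ3=1111010 | 3Δ
t=5: Δ0=1111010 Δ1=1011010 | 1Δ
t=6: Δ0=1011010 Δ1=1111010 Δ2=1110010 Δ3=1110110 | 3Δ
t=7: Δ0=1110110 Δ1=1010111 Δ2=1010011 | 2Δ
t=8: Δ0=1010011 Δ1=1110011 | 1Δ
t=9: Δ0=1110011 Δ1=1010010 Δ2=1010110 | 2Δ
t=10: Δ0=1010110 Δ1=1110110 Δ2=1111110 Δ3=1111010 | 3Δ
t=11: Δ0=1111010 Δ1=1011010 | 1Δ
t=12: Δ0=1011010 Δ1=1111010 Δ2=1110010 Δ3=1110110 | 3Δ
t=13: Δ0=1110110 Δ1=1010111 Δ2=1010011 | 2Δ
t=14: Δ0=1010011 Δ1=1110011 | 1Δ
t=15: Δ0=1110011 Δ1=1010010 Δ2=1010110 | 2Δ
t=16: Δ0=1010110 Δ1=1110110 Δ2=1111110 Δ3=1111010 | 3Δ
t=17: Δ0=1111010 Δ1=1011010 | 1Δ
t=18: Δ0=1011010 Δ1=1111010 Δ2=1110010 Δ3=1110110 | 3Δ
t=19: Δ0=1110110 Δ1=1010111 Δ2=1010011 | 2Δ

1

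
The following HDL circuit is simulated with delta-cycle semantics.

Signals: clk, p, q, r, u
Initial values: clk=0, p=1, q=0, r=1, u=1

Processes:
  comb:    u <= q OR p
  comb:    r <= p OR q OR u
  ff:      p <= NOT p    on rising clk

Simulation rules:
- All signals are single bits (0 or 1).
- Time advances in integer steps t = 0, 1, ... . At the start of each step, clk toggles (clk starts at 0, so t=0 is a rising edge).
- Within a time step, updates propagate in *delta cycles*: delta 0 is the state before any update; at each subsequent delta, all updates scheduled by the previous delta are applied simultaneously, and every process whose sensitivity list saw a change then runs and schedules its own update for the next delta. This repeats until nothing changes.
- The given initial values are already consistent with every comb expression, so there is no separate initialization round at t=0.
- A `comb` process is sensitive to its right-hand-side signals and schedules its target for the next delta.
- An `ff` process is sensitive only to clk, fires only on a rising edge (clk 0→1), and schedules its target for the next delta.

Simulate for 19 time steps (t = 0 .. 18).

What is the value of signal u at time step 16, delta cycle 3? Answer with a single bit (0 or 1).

t=0 Δ0: p=1 clk=0 u=1 r=1 q=0
  Δ1: clk:0→1
  Δ2: p:1→0
  Δ3: u:1→0
  Δ4: r:1→0
  (4Δ to stable)
t=1 Δ0: p=0 clk=1 u=0 r=0 q=0
  Δ1: clk:1→0
  (1Δ to stable)
t=2 Δ0: p=0 clk=0 u=0 r=0 q=0
  Δ1: clk:0→1
  Δ2: p:0→1
  Δ3: u:0→1, r:0→1
  (3Δ to stable)
t=3 Δ0: p=1 clk=1 u=1 r=1 q=0
  Δ1: clk:1→0
  (1Δ to stable)
t=4 Δ0: p=1 clk=0 u=1 r=1 q=0
  Δ1: clk:0→1
  Δ2: p:1→0
  Δ3: u:1→0
  Δ4: r:1→0
  (4Δ to stable)
t=5 Δ0: p=0 clk=1 u=0 r=0 q=0
  Δ1: clk:1→0
  (1Δ to stable)
t=6 Δ0: p=0 clk=0 u=0 r=0 q=0
  Δ1: clk:0→1
  Δ2: p:0→1
  Δ3: u:0→1, r:0→1
  (3Δ to stable)
t=7 Δ0: p=1 clk=1 u=1 r=1 q=0
  Δ1: clk:1→0
  (1Δ to stable)
t=8 Δ0: p=1 clk=0 u=1 r=1 q=0
  Δ1: clk:0→1
  Δ2: p:1→0
  Δ3: u:1→0
  Δ4: r:1→0
  (4Δ to stable)
t=9 Δ0: p=0 clk=1 u=0 r=0 q=0
  Δ1: clk:1→0
  (1Δ to stable)
t=10 Δ0: p=0 clk=0 u=0 r=0 q=0
  Δ1: clk:0→1
  Δ2: p:0→1
  Δ3: u:0→1, r:0→1
  (3Δ to stable)
t=11 Δ0: p=1 clk=1 u=1 r=1 q=0
  Δ1: clk:1→0
  (1Δ to stable)
t=12 Δ0: p=1 clk=0 u=1 r=1 q=0
  Δ1: clk:0→1
  Δ2: p:1→0
  Δ3: u:1→0
  Δ4: r:1→0
  (4Δ to stable)
t=13 Δ0: p=0 clk=1 u=0 r=0 q=0
  Δ1: clk:1→0
  (1Δ to stable)
t=14 Δ0: p=0 clk=0 u=0 r=0 q=0
  Δ1: clk:0→1
  Δ2: p:0→1
  Δ3: u:0→1, r:0→1
  (3Δ to stable)
t=15 Δ0: p=1 clk=1 u=1 r=1 q=0
  Δ1: clk:1→0
  (1Δ to stable)
t=16 Δ0: p=1 clk=0 u=1 r=1 q=0
  Δ1: clk:0→1
  Δ2: p:1→0
  Δ3: u:1→0
  Δ4: r:1→0
  (4Δ to stable)
t=17 Δ0: p=0 clk=1 u=0 r=0 q=0
  Δ1: clk:1→0
  (1Δ to stable)
t=18 Δ0: p=0 clk=0 u=0 r=0 q=0
  Δ1: clk:0→1
  Δ2: p:0→1
  Δ3: u:0→1, r:0→1
  (3Δ to stable)

0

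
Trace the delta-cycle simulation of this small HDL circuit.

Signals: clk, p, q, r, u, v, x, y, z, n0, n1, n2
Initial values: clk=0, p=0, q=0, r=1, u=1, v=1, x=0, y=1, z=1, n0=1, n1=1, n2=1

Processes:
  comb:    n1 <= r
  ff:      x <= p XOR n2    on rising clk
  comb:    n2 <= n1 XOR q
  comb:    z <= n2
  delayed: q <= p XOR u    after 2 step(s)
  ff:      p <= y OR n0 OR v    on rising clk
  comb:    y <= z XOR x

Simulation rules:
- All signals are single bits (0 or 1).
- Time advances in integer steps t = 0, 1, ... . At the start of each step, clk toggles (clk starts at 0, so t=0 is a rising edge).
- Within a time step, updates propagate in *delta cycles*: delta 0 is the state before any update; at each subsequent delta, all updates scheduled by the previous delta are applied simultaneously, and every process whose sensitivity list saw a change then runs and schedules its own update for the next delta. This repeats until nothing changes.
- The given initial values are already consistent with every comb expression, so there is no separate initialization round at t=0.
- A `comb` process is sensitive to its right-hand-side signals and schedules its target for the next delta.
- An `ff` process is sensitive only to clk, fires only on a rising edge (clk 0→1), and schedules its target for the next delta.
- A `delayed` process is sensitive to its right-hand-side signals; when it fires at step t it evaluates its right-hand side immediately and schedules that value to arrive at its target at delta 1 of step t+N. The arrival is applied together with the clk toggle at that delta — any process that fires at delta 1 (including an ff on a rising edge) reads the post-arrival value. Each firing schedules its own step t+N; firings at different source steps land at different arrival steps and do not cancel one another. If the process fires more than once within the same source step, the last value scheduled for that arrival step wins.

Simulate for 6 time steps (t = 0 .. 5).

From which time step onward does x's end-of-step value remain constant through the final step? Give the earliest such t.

2

[bits: p,clk,y,v,n0,q,r,u,z,n2,n1,x]
t=0: Δ0=001110111110 Δ1=011110111110 Δ2=111110111111 Δ3=110110111111 | 3Δ
t=1: Δ0=110110111111 Δ1=100110111111 | 1Δ
t=2: Δ0=100110111111 Δ1=110110111111 Δ2=110110111110 Δ3=111110111110 | 3Δ
t=3: Δ0=111110111110 Δ1=101110111110 | 1Δ
t=4: Δ0=101110111110 Δ1=111110111110 | 1Δ
t=5: Δ0=111110111110 Δ1=101110111110 | 1Δ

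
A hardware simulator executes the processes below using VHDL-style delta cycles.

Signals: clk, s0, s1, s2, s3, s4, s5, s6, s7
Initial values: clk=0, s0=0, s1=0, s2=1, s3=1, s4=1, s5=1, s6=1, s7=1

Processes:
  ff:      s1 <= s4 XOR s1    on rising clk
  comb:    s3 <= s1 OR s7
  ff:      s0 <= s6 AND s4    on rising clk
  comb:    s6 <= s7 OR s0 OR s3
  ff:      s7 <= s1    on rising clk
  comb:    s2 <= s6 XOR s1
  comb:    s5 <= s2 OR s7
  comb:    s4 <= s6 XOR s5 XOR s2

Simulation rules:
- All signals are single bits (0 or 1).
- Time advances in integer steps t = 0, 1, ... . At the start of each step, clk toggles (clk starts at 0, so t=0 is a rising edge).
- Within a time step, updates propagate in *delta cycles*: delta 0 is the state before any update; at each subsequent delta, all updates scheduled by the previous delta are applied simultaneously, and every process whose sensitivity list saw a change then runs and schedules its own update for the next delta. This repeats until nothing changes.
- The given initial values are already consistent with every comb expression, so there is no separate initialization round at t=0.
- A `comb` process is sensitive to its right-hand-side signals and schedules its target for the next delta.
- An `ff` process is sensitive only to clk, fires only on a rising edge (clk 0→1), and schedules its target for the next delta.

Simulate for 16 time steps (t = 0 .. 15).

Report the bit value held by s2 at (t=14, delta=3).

1

t=0 Δ0: s0=0 s3=1 s4=1 s2=1 s1=0 s5=1 s7=1 s6=1 clk=0
  Δ1: clk:0→1
  Δ2: s0:0→1, s1:0→1, s7:1→0
  Δ3: s2:1→0
  Δ4: s4:1→0, s5:1→0
  Δ5: s4:0→1
  (5Δ to stable)
t=1 Δ0: s0=1 s3=1 s4=1 s2=0 s1=1 s5=0 s7=0 s6=1 clk=1
  Δ1: clk:1→0
  (1Δ to stable)
t=2 Δ0: s0=1 s3=1 s4=1 s2=0 s1=1 s5=0 s7=0 s6=1 clk=0
  Δ1: clk:0→1
  Δ2: s1:1→0, s7:0→1
  Δ3: s2:0→1, s5:0→1
  (3Δ to stable)
t=3 Δ0: s0=1 s3=1 s4=1 s2=1 s1=0 s5=1 s7=1 s6=1 clk=1
  Δ1: clk:1→0
  (1Δ to stable)
t=4 Δ0: s0=1 s3=1 s4=1 s2=1 s1=0 s5=1 s7=1 s6=1 clk=0
  Δ1: clk:0→1
  Δ2: s1:0→1, s7:1→0
  Δ3: s2:1→0
  Δ4: s4:1→0, s5:1→0
  Δ5: s4:0→1
  (5Δ to stable)
t=5 Δ0: s0=1 s3=1 s4=1 s2=0 s1=1 s5=0 s7=0 s6=1 clk=1
  Δ1: clk:1→0
  (1Δ to stable)
t=6 Δ0: s0=1 s3=1 s4=1 s2=0 s1=1 s5=0 s7=0 s6=1 clk=0
  Δ1: clk:0→1
  Δ2: s1:1→0, s7:0→1
  Δ3: s2:0→1, s5:0→1
  (3Δ to stable)
t=7 Δ0: s0=1 s3=1 s4=1 s2=1 s1=0 s5=1 s7=1 s6=1 clk=1
  Δ1: clk:1→0
  (1Δ to stable)
t=8 Δ0: s0=1 s3=1 s4=1 s2=1 s1=0 s5=1 s7=1 s6=1 clk=0
  Δ1: clk:0→1
  Δ2: s1:0→1, s7:1→0
  Δ3: s2:1→0
  Δ4: s4:1→0, s5:1→0
  Δ5: s4:0→1
  (5Δ to stable)
t=9 Δ0: s0=1 s3=1 s4=1 s2=0 s1=1 s5=0 s7=0 s6=1 clk=1
  Δ1: clk:1→0
  (1Δ to stable)
t=10 Δ0: s0=1 s3=1 s4=1 s2=0 s1=1 s5=0 s7=0 s6=1 clk=0
  Δ1: clk:0→1
  Δ2: s1:1→0, s7:0→1
  Δ3: s2:0→1, s5:0→1
  (3Δ to stable)
t=11 Δ0: s0=1 s3=1 s4=1 s2=1 s1=0 s5=1 s7=1 s6=1 clk=1
  Δ1: clk:1→0
  (1Δ to stable)
t=12 Δ0: s0=1 s3=1 s4=1 s2=1 s1=0 s5=1 s7=1 s6=1 clk=0
  Δ1: clk:0→1
  Δ2: s1:0→1, s7:1→0
  Δ3: s2:1→0
  Δ4: s4:1→0, s5:1→0
  Δ5: s4:0→1
  (5Δ to stable)
t=13 Δ0: s0=1 s3=1 s4=1 s2=0 s1=1 s5=0 s7=0 s6=1 clk=1
  Δ1: clk:1→0
  (1Δ to stable)
t=14 Δ0: s0=1 s3=1 s4=1 s2=0 s1=1 s5=0 s7=0 s6=1 clk=0
  Δ1: clk:0→1
  Δ2: s1:1→0, s7:0→1
  Δ3: s2:0→1, s5:0→1
  (3Δ to stable)
t=15 Δ0: s0=1 s3=1 s4=1 s2=1 s1=0 s5=1 s7=1 s6=1 clk=1
  Δ1: clk:1→0
  (1Δ to stable)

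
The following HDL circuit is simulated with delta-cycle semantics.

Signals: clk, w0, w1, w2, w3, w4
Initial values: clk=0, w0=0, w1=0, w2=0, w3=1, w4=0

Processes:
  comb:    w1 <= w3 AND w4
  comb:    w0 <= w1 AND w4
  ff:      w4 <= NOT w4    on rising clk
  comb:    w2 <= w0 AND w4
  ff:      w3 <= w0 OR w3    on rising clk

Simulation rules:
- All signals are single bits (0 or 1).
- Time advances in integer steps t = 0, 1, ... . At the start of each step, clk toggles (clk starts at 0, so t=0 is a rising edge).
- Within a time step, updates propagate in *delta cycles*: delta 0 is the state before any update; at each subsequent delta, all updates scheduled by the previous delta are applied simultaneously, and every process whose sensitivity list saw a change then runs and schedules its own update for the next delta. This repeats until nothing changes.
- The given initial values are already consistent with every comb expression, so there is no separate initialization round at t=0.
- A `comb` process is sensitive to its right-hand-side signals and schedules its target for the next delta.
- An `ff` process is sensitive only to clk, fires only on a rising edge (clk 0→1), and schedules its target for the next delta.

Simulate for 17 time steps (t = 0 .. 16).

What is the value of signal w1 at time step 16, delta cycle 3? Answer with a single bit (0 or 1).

1

t0.Δ0 w1=0 w0=0 clk=0 w4=0 w3=1 w2=0
t0.Δ1 w1=0 w0=0 clk=1 w4=0 w3=1 w2=0
t0.Δ2 w1=0 w0=0 clk=1 w4=1 w3=1 w2=0
t0.Δ3 w1=1 w0=0 clk=1 w4=1 w3=1 w2=0
t0.Δ4 w1=1 w0=1 clk=1 w4=1 w3=1 w2=0
t0.Δ5 w1=1 w0=1 clk=1 w4=1 w3=1 w2=1
t1.Δ0 w1=1 w0=1 clk=1 w4=1 w3=1 w2=1
t1.Δ1 w1=1 w0=1 clk=0 w4=1 w3=1 w2=1
t2.Δ0 w1=1 w0=1 clk=0 w4=1 w3=1 w2=1
t2.Δ1 w1=1 w0=1 clk=1 w4=1 w3=1 w2=1
t2.Δ2 w1=1 w0=1 clk=1 w4=0 w3=1 w2=1
t2.Δ3 w1=0 w0=0 clk=1 w4=0 w3=1 w2=0
t3.Δ0 w1=0 w0=0 clk=1 w4=0 w3=1 w2=0
t3.Δ1 w1=0 w0=0 clk=0 w4=0 w3=1 w2=0
t4.Δ0 w1=0 w0=0 clk=0 w4=0 w3=1 w2=0
t4.Δ1 w1=0 w0=0 clk=1 w4=0 w3=1 w2=0
t4.Δ2 w1=0 w0=0 clk=1 w4=1 w3=1 w2=0
t4.Δ3 w1=1 w0=0 clk=1 w4=1 w3=1 w2=0
t4.Δ4 w1=1 w0=1 clk=1 w4=1 w3=1 w2=0
t4.Δ5 w1=1 w0=1 clk=1 w4=1 w3=1 w2=1
t5.Δ0 w1=1 w0=1 clk=1 w4=1 w3=1 w2=1
t5.Δ1 w1=1 w0=1 clk=0 w4=1 w3=1 w2=1
t6.Δ0 w1=1 w0=1 clk=0 w4=1 w3=1 w2=1
t6.Δ1 w1=1 w0=1 clk=1 w4=1 w3=1 w2=1
t6.Δ2 w1=1 w0=1 clk=1 w4=0 w3=1 w2=1
t6.Δ3 w1=0 w0=0 clk=1 w4=0 w3=1 w2=0
t7.Δ0 w1=0 w0=0 clk=1 w4=0 w3=1 w2=0
t7.Δ1 w1=0 w0=0 clk=0 w4=0 w3=1 w2=0
t8.Δ0 w1=0 w0=0 clk=0 w4=0 w3=1 w2=0
t8.Δ1 w1=0 w0=0 clk=1 w4=0 w3=1 w2=0
t8.Δ2 w1=0 w0=0 clk=1 w4=1 w3=1 w2=0
t8.Δ3 w1=1 w0=0 clk=1 w4=1 w3=1 w2=0
t8.Δ4 w1=1 w0=1 clk=1 w4=1 w3=1 w2=0
t8.Δ5 w1=1 w0=1 clk=1 w4=1 w3=1 w2=1
t9.Δ0 w1=1 w0=1 clk=1 w4=1 w3=1 w2=1
t9.Δ1 w1=1 w0=1 clk=0 w4=1 w3=1 w2=1
t10.Δ0 w1=1 w0=1 clk=0 w4=1 w3=1 w2=1
t10.Δ1 w1=1 w0=1 clk=1 w4=1 w3=1 w2=1
t10.Δ2 w1=1 w0=1 clk=1 w4=0 w3=1 w2=1
t10.Δ3 w1=0 w0=0 clk=1 w4=0 w3=1 w2=0
t11.Δ0 w1=0 w0=0 clk=1 w4=0 w3=1 w2=0
t11.Δ1 w1=0 w0=0 clk=0 w4=0 w3=1 w2=0
t12.Δ0 w1=0 w0=0 clk=0 w4=0 w3=1 w2=0
t12.Δ1 w1=0 w0=0 clk=1 w4=0 w3=1 w2=0
t12.Δ2 w1=0 w0=0 clk=1 w4=1 w3=1 w2=0
t12.Δ3 w1=1 w0=0 clk=1 w4=1 w3=1 w2=0
t12.Δ4 w1=1 w0=1 clk=1 w4=1 w3=1 w2=0
t12.Δ5 w1=1 w0=1 clk=1 w4=1 w3=1 w2=1
t13.Δ0 w1=1 w0=1 clk=1 w4=1 w3=1 w2=1
t13.Δ1 w1=1 w0=1 clk=0 w4=1 w3=1 w2=1
t14.Δ0 w1=1 w0=1 clk=0 w4=1 w3=1 w2=1
t14.Δ1 w1=1 w0=1 clk=1 w4=1 w3=1 w2=1
t14.Δ2 w1=1 w0=1 clk=1 w4=0 w3=1 w2=1
t14.Δ3 w1=0 w0=0 clk=1 w4=0 w3=1 w2=0
t15.Δ0 w1=0 w0=0 clk=1 w4=0 w3=1 w2=0
t15.Δ1 w1=0 w0=0 clk=0 w4=0 w3=1 w2=0
t16.Δ0 w1=0 w0=0 clk=0 w4=0 w3=1 w2=0
t16.Δ1 w1=0 w0=0 clk=1 w4=0 w3=1 w2=0
t16.Δ2 w1=0 w0=0 clk=1 w4=1 w3=1 w2=0
t16.Δ3 w1=1 w0=0 clk=1 w4=1 w3=1 w2=0
t16.Δ4 w1=1 w0=1 clk=1 w4=1 w3=1 w2=0
t16.Δ5 w1=1 w0=1 clk=1 w4=1 w3=1 w2=1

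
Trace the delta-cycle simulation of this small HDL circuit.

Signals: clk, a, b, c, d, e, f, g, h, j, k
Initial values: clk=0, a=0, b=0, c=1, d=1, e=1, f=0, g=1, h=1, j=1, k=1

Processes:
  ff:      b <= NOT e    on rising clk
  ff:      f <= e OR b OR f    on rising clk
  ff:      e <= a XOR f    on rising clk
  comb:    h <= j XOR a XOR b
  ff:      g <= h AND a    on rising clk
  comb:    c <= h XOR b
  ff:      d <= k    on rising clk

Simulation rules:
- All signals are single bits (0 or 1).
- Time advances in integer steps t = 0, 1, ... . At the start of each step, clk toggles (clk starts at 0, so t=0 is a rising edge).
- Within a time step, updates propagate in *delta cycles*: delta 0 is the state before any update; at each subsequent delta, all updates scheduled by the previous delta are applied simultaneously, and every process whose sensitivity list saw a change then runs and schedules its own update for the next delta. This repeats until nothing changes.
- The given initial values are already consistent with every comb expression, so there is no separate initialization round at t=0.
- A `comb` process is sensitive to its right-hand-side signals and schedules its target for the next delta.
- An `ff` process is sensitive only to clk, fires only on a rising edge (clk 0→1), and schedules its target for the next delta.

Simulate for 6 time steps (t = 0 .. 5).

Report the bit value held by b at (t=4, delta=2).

[bits: a,f,g,h,k,d,b,c,j,clk,e]
t=0: Δ0=00111101101 Δ1=00111101111 Δ2=01011101110 | 2Δ
t=1: Δ0=01011101110 Δ1=01011101100 | 1Δ
t=2: Δ0=01011101100 Δ1=01011101110 Δ2=01011111111 Δ3=01001110111 Δ4=01001111111 | 4Δ
t=3: Δ0=01001111111 Δ1=01001111101 | 1Δ
t=4: Δ0=01001111101 Δ1=01001111111 Δ2=01001101111 Δ3=01011100111 Δ4=01011101111 | 4Δ
t=5: Δ0=01011101111 Δ1=01011101101 | 1Δ

0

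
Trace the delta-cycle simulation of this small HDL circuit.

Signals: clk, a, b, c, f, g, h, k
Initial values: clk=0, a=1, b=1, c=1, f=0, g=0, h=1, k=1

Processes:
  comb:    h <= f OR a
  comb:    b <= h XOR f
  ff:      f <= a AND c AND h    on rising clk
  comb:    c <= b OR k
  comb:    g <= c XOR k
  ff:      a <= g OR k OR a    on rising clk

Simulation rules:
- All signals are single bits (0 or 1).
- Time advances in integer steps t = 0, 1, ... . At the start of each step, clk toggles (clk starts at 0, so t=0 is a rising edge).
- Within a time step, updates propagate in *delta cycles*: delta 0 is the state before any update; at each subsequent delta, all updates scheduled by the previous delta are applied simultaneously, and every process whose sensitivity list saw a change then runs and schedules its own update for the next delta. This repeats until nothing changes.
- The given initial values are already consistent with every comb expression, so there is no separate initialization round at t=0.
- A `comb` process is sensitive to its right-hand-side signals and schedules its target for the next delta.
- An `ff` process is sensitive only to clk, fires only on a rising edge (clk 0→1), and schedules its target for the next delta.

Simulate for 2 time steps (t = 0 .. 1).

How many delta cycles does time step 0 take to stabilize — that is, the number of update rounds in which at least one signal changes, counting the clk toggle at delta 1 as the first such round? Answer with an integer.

t0.Δ0 g=0 k=1 clk=0 h=1 a=1 c=1 b=1 f=0
t0.Δ1 g=0 k=1 clk=1 h=1 a=1 c=1 b=1 f=0
t0.Δ2 g=0 k=1 clk=1 h=1 a=1 c=1 b=1 f=1
t0.Δ3 g=0 k=1 clk=1 h=1 a=1 c=1 b=0 f=1
t1.Δ0 g=0 k=1 clk=1 h=1 a=1 c=1 b=0 f=1
t1.Δ1 g=0 k=1 clk=0 h=1 a=1 c=1 b=0 f=1

3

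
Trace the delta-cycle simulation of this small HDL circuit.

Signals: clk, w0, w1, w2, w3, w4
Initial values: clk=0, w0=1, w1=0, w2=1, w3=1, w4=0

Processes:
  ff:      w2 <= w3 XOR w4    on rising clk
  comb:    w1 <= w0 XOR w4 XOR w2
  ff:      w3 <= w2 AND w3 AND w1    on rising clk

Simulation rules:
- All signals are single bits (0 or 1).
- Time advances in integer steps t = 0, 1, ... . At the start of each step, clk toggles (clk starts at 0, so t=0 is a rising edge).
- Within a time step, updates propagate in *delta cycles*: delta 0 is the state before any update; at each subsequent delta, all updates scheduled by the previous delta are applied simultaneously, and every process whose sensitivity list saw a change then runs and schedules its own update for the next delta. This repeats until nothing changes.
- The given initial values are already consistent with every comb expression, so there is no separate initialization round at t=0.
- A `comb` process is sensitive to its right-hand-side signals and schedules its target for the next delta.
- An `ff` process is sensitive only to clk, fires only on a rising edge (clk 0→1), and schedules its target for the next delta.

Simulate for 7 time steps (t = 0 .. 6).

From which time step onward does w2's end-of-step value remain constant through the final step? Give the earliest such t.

t=0 Δ0: w0=1 w4=0 w2=1 w3=1 clk=0 w1=0
  Δ1: clk:0→1
  Δ2: w3:1→0
  (2Δ to stable)
t=1 Δ0: w0=1 w4=0 w2=1 w3=0 clk=1 w1=0
  Δ1: clk:1→0
  (1Δ to stable)
t=2 Δ0: w0=1 w4=0 w2=1 w3=0 clk=0 w1=0
  Δ1: clk:0→1
  Δ2: w2:1→0
  Δ3: w1:0→1
  (3Δ to stable)
t=3 Δ0: w0=1 w4=0 w2=0 w3=0 clk=1 w1=1
  Δ1: clk:1→0
  (1Δ to stable)
t=4 Δ0: w0=1 w4=0 w2=0 w3=0 clk=0 w1=1
  Δ1: clk:0→1
  (1Δ to stable)
t=5 Δ0: w0=1 w4=0 w2=0 w3=0 clk=1 w1=1
  Δ1: clk:1→0
  (1Δ to stable)
t=6 Δ0: w0=1 w4=0 w2=0 w3=0 clk=0 w1=1
  Δ1: clk:0→1
  (1Δ to stable)

2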